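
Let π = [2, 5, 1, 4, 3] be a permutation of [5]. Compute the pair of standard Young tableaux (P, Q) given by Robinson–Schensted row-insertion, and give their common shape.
P = [1, 3] / [2, 4] / [5];  Q = [1, 2] / [3, 4] / [5];  common shape = (2, 2, 1)

Row-insert the values π_1, π_2, … into P one at a time, bumping the leftmost entry strictly greater than the inserted value down to the next row. The recording tableau Q records, in position (i, j), the step at which that cell was added to P.
  Insert 2 (step 1): P = [2];  Q = [1]
  Insert 5 (step 2): P = [2, 5];  Q = [1, 2]
  Insert 1 (step 3): P = [1, 5] / [2];  Q = [1, 2] / [3]
  Insert 4 (step 4): P = [1, 4] / [2, 5];  Q = [1, 2] / [3, 4]
  Insert 3 (step 5): P = [1, 3] / [2, 4] / [5];  Q = [1, 2] / [3, 4] / [5]
Final shape: (2, 2, 1).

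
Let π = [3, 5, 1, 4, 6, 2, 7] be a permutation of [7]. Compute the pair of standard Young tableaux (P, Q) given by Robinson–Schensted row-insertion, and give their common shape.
P = [1, 2, 6, 7] / [3, 4] / [5];  Q = [1, 2, 5, 7] / [3, 4] / [6];  common shape = (4, 2, 1)

Row-insert the values π_1, π_2, … into P one at a time, bumping the leftmost entry strictly greater than the inserted value down to the next row. The recording tableau Q records, in position (i, j), the step at which that cell was added to P.
  Insert 3 (step 1): P = [3];  Q = [1]
  Insert 5 (step 2): P = [3, 5];  Q = [1, 2]
  Insert 1 (step 3): P = [1, 5] / [3];  Q = [1, 2] / [3]
  Insert 4 (step 4): P = [1, 4] / [3, 5];  Q = [1, 2] / [3, 4]
  Insert 6 (step 5): P = [1, 4, 6] / [3, 5];  Q = [1, 2, 5] / [3, 4]
  Insert 2 (step 6): P = [1, 2, 6] / [3, 4] / [5];  Q = [1, 2, 5] / [3, 4] / [6]
  Insert 7 (step 7): P = [1, 2, 6, 7] / [3, 4] / [5];  Q = [1, 2, 5, 7] / [3, 4] / [6]
Final shape: (4, 2, 1).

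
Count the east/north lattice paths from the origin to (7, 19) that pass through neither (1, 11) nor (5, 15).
Number of paths = 401804

Inclusion–exclusion. Total paths: C(26, 7) = 657800. Through P₁: C(12, 1)·C(14, 6) = 36036. Through P₂: C(20, 5)·C(6, 2) = 232560. Since P₁ is strictly southwest of P₂, a monotone path through both must visit P₁ then P₂; paths through both = C(12, 1)·C(8, 4)·C(6, 2) = 12600. Avoid both = 657800 − 36036 − 232560 + 12600 = 401804.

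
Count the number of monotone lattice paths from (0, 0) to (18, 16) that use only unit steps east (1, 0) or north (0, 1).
Number of paths = 2203961430

A monotone lattice path from (0, 0) to (18, 16) consists of 18 east steps and 16 north steps in some order, so it is determined by which 18 of the 34 steps are east. The count is C(34, 18) = 2203961430.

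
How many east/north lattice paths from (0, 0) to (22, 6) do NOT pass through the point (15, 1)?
Number of paths = 364068

Total paths from (0, 0) to (22, 6): C(28, 22) = 376740. Paths through (15, 1): (paths (0, 0) → (15, 1)) × (paths (15, 1) → (22, 6)) = C(16, 15) · C(12, 7) = 16 · 792 = 12672. Avoidance count = 376740 − 12672 = 364068.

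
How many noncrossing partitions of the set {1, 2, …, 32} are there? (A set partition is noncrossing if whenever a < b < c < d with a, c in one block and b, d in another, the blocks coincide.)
C_32 = 55534064877048198

These noncrossing partitions are counted by the Catalan number C_n = (1/(n + 1)) · C(2n, n). For n = 32: C_32 = (1/33) · C(64, 32) = 1832624140942590534/33 = 55534064877048198.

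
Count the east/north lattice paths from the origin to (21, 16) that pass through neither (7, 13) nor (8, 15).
Number of paths = 12819452514

Inclusion–exclusion. Total paths: C(37, 21) = 12875774670. Through P₁: C(20, 7)·C(17, 14) = 52713600. Through P₂: C(23, 8)·C(14, 13) = 6864396. Since P₁ is strictly southwest of P₂, a monotone path through both must visit P₁ then P₂; paths through both = C(20, 7)·C(3, 1)·C(14, 13) = 3255840. Avoid both = 12875774670 − 52713600 − 6864396 + 3255840 = 12819452514.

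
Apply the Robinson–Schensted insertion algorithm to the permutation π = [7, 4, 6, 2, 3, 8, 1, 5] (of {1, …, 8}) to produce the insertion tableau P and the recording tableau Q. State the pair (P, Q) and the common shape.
P = [1, 3, 5] / [2, 6, 8] / [4] / [7];  Q = [1, 3, 6] / [2, 5, 8] / [4] / [7];  common shape = (3, 3, 1, 1)

Row-insert the values π_1, π_2, … into P one at a time, bumping the leftmost entry strictly greater than the inserted value down to the next row. The recording tableau Q records, in position (i, j), the step at which that cell was added to P.
  Insert 7 (step 1): P = [7];  Q = [1]
  Insert 4 (step 2): P = [4] / [7];  Q = [1] / [2]
  Insert 6 (step 3): P = [4, 6] / [7];  Q = [1, 3] / [2]
  Insert 2 (step 4): P = [2, 6] / [4] / [7];  Q = [1, 3] / [2] / [4]
  Insert 3 (step 5): P = [2, 3] / [4, 6] / [7];  Q = [1, 3] / [2, 5] / [4]
  Insert 8 (step 6): P = [2, 3, 8] / [4, 6] / [7];  Q = [1, 3, 6] / [2, 5] / [4]
  Insert 1 (step 7): P = [1, 3, 8] / [2, 6] / [4] / [7];  Q = [1, 3, 6] / [2, 5] / [4] / [7]
  Insert 5 (step 8): P = [1, 3, 5] / [2, 6, 8] / [4] / [7];  Q = [1, 3, 6] / [2, 5, 8] / [4] / [7]
Final shape: (3, 3, 1, 1).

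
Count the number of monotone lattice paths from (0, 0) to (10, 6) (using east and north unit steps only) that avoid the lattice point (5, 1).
Number of paths = 6496

Total paths from (0, 0) to (10, 6): C(16, 10) = 8008. Paths through (5, 1): (paths (0, 0) → (5, 1)) × (paths (5, 1) → (10, 6)) = C(6, 5) · C(10, 5) = 6 · 252 = 1512. Avoidance count = 8008 − 1512 = 6496.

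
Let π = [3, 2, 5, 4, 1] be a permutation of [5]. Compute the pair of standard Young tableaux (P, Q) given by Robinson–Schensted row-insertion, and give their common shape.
P = [1, 4] / [2, 5] / [3];  Q = [1, 3] / [2, 4] / [5];  common shape = (2, 2, 1)

Row-insert the values π_1, π_2, … into P one at a time, bumping the leftmost entry strictly greater than the inserted value down to the next row. The recording tableau Q records, in position (i, j), the step at which that cell was added to P.
  Insert 3 (step 1): P = [3];  Q = [1]
  Insert 2 (step 2): P = [2] / [3];  Q = [1] / [2]
  Insert 5 (step 3): P = [2, 5] / [3];  Q = [1, 3] / [2]
  Insert 4 (step 4): P = [2, 4] / [3, 5];  Q = [1, 3] / [2, 4]
  Insert 1 (step 5): P = [1, 4] / [2, 5] / [3];  Q = [1, 3] / [2, 4] / [5]
Final shape: (2, 2, 1).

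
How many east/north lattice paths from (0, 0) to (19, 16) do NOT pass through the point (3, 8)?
Number of paths = 3938576235

Total paths from (0, 0) to (19, 16): C(35, 19) = 4059928950. Paths through (3, 8): (paths (0, 0) → (3, 8)) × (paths (3, 8) → (19, 16)) = C(11, 3) · C(24, 16) = 165 · 735471 = 121352715. Avoidance count = 4059928950 − 121352715 = 3938576235.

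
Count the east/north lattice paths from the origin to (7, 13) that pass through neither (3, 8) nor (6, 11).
Number of paths = 29502

Inclusion–exclusion. Total paths: C(20, 7) = 77520. Through P₁: C(11, 3)·C(9, 4) = 20790. Through P₂: C(17, 6)·C(3, 1) = 37128. Since P₁ is strictly southwest of P₂, a monotone path through both must visit P₁ then P₂; paths through both = C(11, 3)·C(6, 3)·C(3, 1) = 9900. Avoid both = 77520 − 20790 − 37128 + 9900 = 29502.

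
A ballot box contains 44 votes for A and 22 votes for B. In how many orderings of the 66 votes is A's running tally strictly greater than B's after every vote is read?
Strict-lead orderings = 60727722660586800

Total orderings of the 66 votes with 44 for A: C(66, 44) = 182183167981760400. By the Bertrand ballot formula (Cycle Lemma / reflection principle), the number of orderings in which A is strictly ahead of B throughout is (p − q)/(p + q) · C(p + q, p) = (44 − 22)/(44 + 22) · 182183167981760400 = 60727722660586800.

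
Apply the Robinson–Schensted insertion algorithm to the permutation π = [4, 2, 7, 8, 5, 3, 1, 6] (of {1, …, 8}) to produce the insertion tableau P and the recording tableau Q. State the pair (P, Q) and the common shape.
P = [1, 3, 6] / [2, 5, 8] / [4] / [7];  Q = [1, 3, 4] / [2, 5, 8] / [6] / [7];  common shape = (3, 3, 1, 1)

Row-insert the values π_1, π_2, … into P one at a time, bumping the leftmost entry strictly greater than the inserted value down to the next row. The recording tableau Q records, in position (i, j), the step at which that cell was added to P.
  Insert 4 (step 1): P = [4];  Q = [1]
  Insert 2 (step 2): P = [2] / [4];  Q = [1] / [2]
  Insert 7 (step 3): P = [2, 7] / [4];  Q = [1, 3] / [2]
  Insert 8 (step 4): P = [2, 7, 8] / [4];  Q = [1, 3, 4] / [2]
  Insert 5 (step 5): P = [2, 5, 8] / [4, 7];  Q = [1, 3, 4] / [2, 5]
  Insert 3 (step 6): P = [2, 3, 8] / [4, 5] / [7];  Q = [1, 3, 4] / [2, 5] / [6]
  Insert 1 (step 7): P = [1, 3, 8] / [2, 5] / [4] / [7];  Q = [1, 3, 4] / [2, 5] / [6] / [7]
  Insert 6 (step 8): P = [1, 3, 6] / [2, 5, 8] / [4] / [7];  Q = [1, 3, 4] / [2, 5, 8] / [6] / [7]
Final shape: (3, 3, 1, 1).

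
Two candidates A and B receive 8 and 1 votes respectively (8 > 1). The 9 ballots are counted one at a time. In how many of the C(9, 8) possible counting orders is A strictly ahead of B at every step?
Strict-lead orderings = 7

Total orderings of the 9 votes with 8 for A: C(9, 8) = 9. By the Bertrand ballot formula (Cycle Lemma / reflection principle), the number of orderings in which A is strictly ahead of B throughout is (p − q)/(p + q) · C(p + q, p) = (8 − 1)/(8 + 1) · 9 = 7.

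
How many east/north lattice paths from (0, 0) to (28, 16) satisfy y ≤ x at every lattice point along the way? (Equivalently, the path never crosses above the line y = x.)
Number of paths = 186803188858

By the reflection principle (André's argument), the number of monotone paths to (28, 16) with n ≤ m that never go above y = x is C(44, 28) − C(44, 29) = 416714805914 − 229911617056 = 186803188858.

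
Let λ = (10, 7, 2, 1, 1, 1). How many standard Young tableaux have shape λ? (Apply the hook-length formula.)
# SYT of shape (10, 7, 2, 1, 1, 1) = 270885888

Hook-length formula: f^λ = n! / Π hook(c), product over all cells c of the Young diagram. For λ = (10, 7, 2, 1, 1, 1), n = 22 boxes. Hook lengths by row (left-to-right, top-to-bottom): [15, 11, 9, 8, 7, 6, 5, 3, 2, 1]; [11, 7, 5, 4, 3, 2, 1]; [5, 1]; [3]; [2]; [1]. Product of hooks = 4149351360000. So f^λ = 22! / 4149351360000 = 1124000727777607680000 / 4149351360000 = 270885888.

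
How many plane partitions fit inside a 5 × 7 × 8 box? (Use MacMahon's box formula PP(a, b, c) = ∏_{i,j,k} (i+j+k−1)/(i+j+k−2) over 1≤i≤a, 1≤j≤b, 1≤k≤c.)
PP(5, 7, 8) = 201299981193168

Evaluate the triple product over i = 1..5, j = 1..7, k = 1..8. The factors are (2/1) · (3/2) · (4/3) · (5/4) · (6/5) · (7/6) · (8/7) · (9/8) · … (280 factors total). The numerators and denominators telescope so the product is an integer; carrying out the multiplication exactly gives PP(5, 7, 8) = 201299981193168.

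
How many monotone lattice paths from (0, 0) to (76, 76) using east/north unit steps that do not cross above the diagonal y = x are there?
C_76 = 4790408930363303911328386208394864461024520

These NE paths below the diagonal are counted by the Catalan number C_n = (1/(n + 1)) · C(2n, n). For n = 76: C_76 = (1/77) · C(152, 76) = 368861487637974401172285738046404563498888040/77 = 4790408930363303911328386208394864461024520.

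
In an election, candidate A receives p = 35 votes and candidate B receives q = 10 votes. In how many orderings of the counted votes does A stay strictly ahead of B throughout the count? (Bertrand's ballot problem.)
Strict-lead orderings = 1772326270

Total orderings of the 45 votes with 35 for A: C(45, 35) = 3190187286. By the Bertrand ballot formula (Cycle Lemma / reflection principle), the number of orderings in which A is strictly ahead of B throughout is (p − q)/(p + q) · C(p + q, p) = (35 − 10)/(35 + 10) · 3190187286 = 1772326270.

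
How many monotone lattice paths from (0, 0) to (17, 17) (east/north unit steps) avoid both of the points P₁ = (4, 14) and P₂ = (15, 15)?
Number of paths = 1401407820

Inclusion–exclusion. Total paths: C(34, 17) = 2333606220. Through P₁: C(18, 4)·C(16, 13) = 1713600. Through P₂: C(30, 15)·C(4, 2) = 930705120. Since P₁ is strictly southwest of P₂, a monotone path through both must visit P₁ then P₂; paths through both = C(18, 4)·C(12, 11)·C(4, 2) = 220320. Avoid both = 2333606220 − 1713600 − 930705120 + 220320 = 1401407820.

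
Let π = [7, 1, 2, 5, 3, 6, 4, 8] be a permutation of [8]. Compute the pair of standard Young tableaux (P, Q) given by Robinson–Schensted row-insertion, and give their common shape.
P = [1, 2, 3, 4, 8] / [5, 6] / [7];  Q = [1, 3, 4, 6, 8] / [2, 7] / [5];  common shape = (5, 2, 1)

Row-insert the values π_1, π_2, … into P one at a time, bumping the leftmost entry strictly greater than the inserted value down to the next row. The recording tableau Q records, in position (i, j), the step at which that cell was added to P.
  Insert 7 (step 1): P = [7];  Q = [1]
  Insert 1 (step 2): P = [1] / [7];  Q = [1] / [2]
  Insert 2 (step 3): P = [1, 2] / [7];  Q = [1, 3] / [2]
  Insert 5 (step 4): P = [1, 2, 5] / [7];  Q = [1, 3, 4] / [2]
  Insert 3 (step 5): P = [1, 2, 3] / [5] / [7];  Q = [1, 3, 4] / [2] / [5]
  Insert 6 (step 6): P = [1, 2, 3, 6] / [5] / [7];  Q = [1, 3, 4, 6] / [2] / [5]
  Insert 4 (step 7): P = [1, 2, 3, 4] / [5, 6] / [7];  Q = [1, 3, 4, 6] / [2, 7] / [5]
  Insert 8 (step 8): P = [1, 2, 3, 4, 8] / [5, 6] / [7];  Q = [1, 3, 4, 6, 8] / [2, 7] / [5]
Final shape: (5, 2, 1).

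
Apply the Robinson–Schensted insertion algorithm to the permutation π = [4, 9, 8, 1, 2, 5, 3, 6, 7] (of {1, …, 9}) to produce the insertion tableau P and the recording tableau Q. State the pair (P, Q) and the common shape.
P = [1, 2, 3, 6, 7] / [4, 5] / [8] / [9];  Q = [1, 2, 6, 8, 9] / [3, 5] / [4] / [7];  common shape = (5, 2, 1, 1)

Row-insert the values π_1, π_2, … into P one at a time, bumping the leftmost entry strictly greater than the inserted value down to the next row. The recording tableau Q records, in position (i, j), the step at which that cell was added to P.
  Insert 4 (step 1): P = [4];  Q = [1]
  Insert 9 (step 2): P = [4, 9];  Q = [1, 2]
  Insert 8 (step 3): P = [4, 8] / [9];  Q = [1, 2] / [3]
  Insert 1 (step 4): P = [1, 8] / [4] / [9];  Q = [1, 2] / [3] / [4]
  Insert 2 (step 5): P = [1, 2] / [4, 8] / [9];  Q = [1, 2] / [3, 5] / [4]
  Insert 5 (step 6): P = [1, 2, 5] / [4, 8] / [9];  Q = [1, 2, 6] / [3, 5] / [4]
  Insert 3 (step 7): P = [1, 2, 3] / [4, 5] / [8] / [9];  Q = [1, 2, 6] / [3, 5] / [4] / [7]
  Insert 6 (step 8): P = [1, 2, 3, 6] / [4, 5] / [8] / [9];  Q = [1, 2, 6, 8] / [3, 5] / [4] / [7]
  Insert 7 (step 9): P = [1, 2, 3, 6, 7] / [4, 5] / [8] / [9];  Q = [1, 2, 6, 8, 9] / [3, 5] / [4] / [7]
Final shape: (5, 2, 1, 1).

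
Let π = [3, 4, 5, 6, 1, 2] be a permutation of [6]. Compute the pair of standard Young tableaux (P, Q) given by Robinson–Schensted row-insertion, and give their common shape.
P = [1, 2, 5, 6] / [3, 4];  Q = [1, 2, 3, 4] / [5, 6];  common shape = (4, 2)

Row-insert the values π_1, π_2, … into P one at a time, bumping the leftmost entry strictly greater than the inserted value down to the next row. The recording tableau Q records, in position (i, j), the step at which that cell was added to P.
  Insert 3 (step 1): P = [3];  Q = [1]
  Insert 4 (step 2): P = [3, 4];  Q = [1, 2]
  Insert 5 (step 3): P = [3, 4, 5];  Q = [1, 2, 3]
  Insert 6 (step 4): P = [3, 4, 5, 6];  Q = [1, 2, 3, 4]
  Insert 1 (step 5): P = [1, 4, 5, 6] / [3];  Q = [1, 2, 3, 4] / [5]
  Insert 2 (step 6): P = [1, 2, 5, 6] / [3, 4];  Q = [1, 2, 3, 4] / [5, 6]
Final shape: (4, 2).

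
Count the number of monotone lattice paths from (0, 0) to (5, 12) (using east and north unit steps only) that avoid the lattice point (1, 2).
Number of paths = 3185

Total paths from (0, 0) to (5, 12): C(17, 5) = 6188. Paths through (1, 2): (paths (0, 0) → (1, 2)) × (paths (1, 2) → (5, 12)) = C(3, 1) · C(14, 4) = 3 · 1001 = 3003. Avoidance count = 6188 − 3003 = 3185.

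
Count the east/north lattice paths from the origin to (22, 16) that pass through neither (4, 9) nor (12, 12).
Number of paths = 19307506749

Inclusion–exclusion. Total paths: C(38, 22) = 22239974430. Through P₁: C(13, 4)·C(25, 18) = 343700500. Through P₂: C(24, 12)·C(14, 10) = 2706860156. Since P₁ is strictly southwest of P₂, a monotone path through both must visit P₁ then P₂; paths through both = C(13, 4)·C(11, 8)·C(14, 10) = 118092975. Avoid both = 22239974430 − 343700500 − 2706860156 + 118092975 = 19307506749.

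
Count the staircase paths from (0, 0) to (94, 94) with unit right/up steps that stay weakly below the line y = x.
C_94 = 239993345518077005168915776623476723006280827488229600

These NE paths below the diagonal are counted by the Catalan number C_n = (1/(n + 1)) · C(2n, n). For n = 94: C_94 = (1/95) · C(188, 94) = 22799367824217315491046998779230288685596678611381812000/95 = 239993345518077005168915776623476723006280827488229600.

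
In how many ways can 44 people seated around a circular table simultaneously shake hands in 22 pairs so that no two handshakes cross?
C_22 = 91482563640

These noncrossing handshakes are counted by the Catalan number C_n = (1/(n + 1)) · C(2n, n). For n = 22: C_22 = (1/23) · C(44, 22) = 2104098963720/23 = 91482563640.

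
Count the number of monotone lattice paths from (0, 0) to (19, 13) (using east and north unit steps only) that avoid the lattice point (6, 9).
Number of paths = 335461700

Total paths from (0, 0) to (19, 13): C(32, 19) = 347373600. Paths through (6, 9): (paths (0, 0) → (6, 9)) × (paths (6, 9) → (19, 13)) = C(15, 6) · C(17, 13) = 5005 · 2380 = 11911900. Avoidance count = 347373600 − 11911900 = 335461700.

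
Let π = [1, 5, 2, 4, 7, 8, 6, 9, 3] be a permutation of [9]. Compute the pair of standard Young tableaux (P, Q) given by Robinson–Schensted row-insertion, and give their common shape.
P = [1, 2, 3, 6, 8, 9] / [4, 7] / [5];  Q = [1, 2, 4, 5, 6, 8] / [3, 7] / [9];  common shape = (6, 2, 1)

Row-insert the values π_1, π_2, … into P one at a time, bumping the leftmost entry strictly greater than the inserted value down to the next row. The recording tableau Q records, in position (i, j), the step at which that cell was added to P.
  Insert 1 (step 1): P = [1];  Q = [1]
  Insert 5 (step 2): P = [1, 5];  Q = [1, 2]
  Insert 2 (step 3): P = [1, 2] / [5];  Q = [1, 2] / [3]
  Insert 4 (step 4): P = [1, 2, 4] / [5];  Q = [1, 2, 4] / [3]
  Insert 7 (step 5): P = [1, 2, 4, 7] / [5];  Q = [1, 2, 4, 5] / [3]
  Insert 8 (step 6): P = [1, 2, 4, 7, 8] / [5];  Q = [1, 2, 4, 5, 6] / [3]
  Insert 6 (step 7): P = [1, 2, 4, 6, 8] / [5, 7];  Q = [1, 2, 4, 5, 6] / [3, 7]
  Insert 9 (step 8): P = [1, 2, 4, 6, 8, 9] / [5, 7];  Q = [1, 2, 4, 5, 6, 8] / [3, 7]
  Insert 3 (step 9): P = [1, 2, 3, 6, 8, 9] / [4, 7] / [5];  Q = [1, 2, 4, 5, 6, 8] / [3, 7] / [9]
Final shape: (6, 2, 1).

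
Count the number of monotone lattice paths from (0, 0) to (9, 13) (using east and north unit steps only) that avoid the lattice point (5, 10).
Number of paths = 392315

Total paths from (0, 0) to (9, 13): C(22, 9) = 497420. Paths through (5, 10): (paths (0, 0) → (5, 10)) × (paths (5, 10) → (9, 13)) = C(15, 5) · C(7, 4) = 3003 · 35 = 105105. Avoidance count = 497420 − 105105 = 392315.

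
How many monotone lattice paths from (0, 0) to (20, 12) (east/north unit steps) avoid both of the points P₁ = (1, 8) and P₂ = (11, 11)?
Number of paths = 218684565

Inclusion–exclusion. Total paths: C(32, 20) = 225792840. Through P₁: C(9, 1)·C(23, 19) = 79695. Through P₂: C(22, 11)·C(10, 9) = 7054320. Since P₁ is strictly southwest of P₂, a monotone path through both must visit P₁ then P₂; paths through both = C(9, 1)·C(13, 10)·C(10, 9) = 25740. Avoid both = 225792840 − 79695 − 7054320 + 25740 = 218684565.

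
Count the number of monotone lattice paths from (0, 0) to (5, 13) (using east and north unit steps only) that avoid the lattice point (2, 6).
Number of paths = 5208

Total paths from (0, 0) to (5, 13): C(18, 5) = 8568. Paths through (2, 6): (paths (0, 0) → (2, 6)) × (paths (2, 6) → (5, 13)) = C(8, 2) · C(10, 3) = 28 · 120 = 3360. Avoidance count = 8568 − 3360 = 5208.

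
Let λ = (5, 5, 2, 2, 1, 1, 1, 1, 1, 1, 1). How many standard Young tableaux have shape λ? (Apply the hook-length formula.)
# SYT of shape (5, 5, 2, 2, 1, 1, 1, 1, 1, 1, 1) = 44341440

Hook-length formula: f^λ = n! / Π hook(c), product over all cells c of the Young diagram. For λ = (5, 5, 2, 2, 1, 1, 1, 1, 1, 1, 1), n = 21 boxes. Hook lengths by row (left-to-right, top-to-bottom): [15, 7, 4, 3, 2]; [14, 6, 3, 2, 1]; [10, 2]; [9, 1]; [7]; [6]; [5]; [4]; [3]; [2]; [1]. Product of hooks = 1152216576000. So f^λ = 21! / 1152216576000 = 51090942171709440000 / 1152216576000 = 44341440.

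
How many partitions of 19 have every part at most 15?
p(19, parts ≤ 15) = 483

Use the recurrence p(n, m) = p(n, m−1) + p(n−m, m): either the largest part is < m (count p(n, m−1)) or the largest part is exactly m (remove one copy of m, count p(n−m, m)). With p(0, ·) = 1 this gives p(19, parts ≤ 15) = 483. (By conjugating Young diagrams, this also counts partitions of 19 into at most 15 parts.)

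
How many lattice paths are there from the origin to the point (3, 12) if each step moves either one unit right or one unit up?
Number of paths = 455

A monotone lattice path from (0, 0) to (3, 12) consists of 3 east steps and 12 north steps in some order, so it is determined by which 3 of the 15 steps are east. The count is C(15, 3) = 455.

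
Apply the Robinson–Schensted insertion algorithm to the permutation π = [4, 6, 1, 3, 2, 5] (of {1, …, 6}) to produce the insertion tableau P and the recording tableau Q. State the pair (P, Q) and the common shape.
P = [1, 2, 5] / [3, 6] / [4];  Q = [1, 2, 6] / [3, 4] / [5];  common shape = (3, 2, 1)

Row-insert the values π_1, π_2, … into P one at a time, bumping the leftmost entry strictly greater than the inserted value down to the next row. The recording tableau Q records, in position (i, j), the step at which that cell was added to P.
  Insert 4 (step 1): P = [4];  Q = [1]
  Insert 6 (step 2): P = [4, 6];  Q = [1, 2]
  Insert 1 (step 3): P = [1, 6] / [4];  Q = [1, 2] / [3]
  Insert 3 (step 4): P = [1, 3] / [4, 6];  Q = [1, 2] / [3, 4]
  Insert 2 (step 5): P = [1, 2] / [3, 6] / [4];  Q = [1, 2] / [3, 4] / [5]
  Insert 5 (step 6): P = [1, 2, 5] / [3, 6] / [4];  Q = [1, 2, 6] / [3, 4] / [5]
Final shape: (3, 2, 1).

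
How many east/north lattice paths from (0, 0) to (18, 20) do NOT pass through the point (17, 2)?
Number of paths = 33577997361

Total paths from (0, 0) to (18, 20): C(38, 18) = 33578000610. Paths through (17, 2): (paths (0, 0) → (17, 2)) × (paths (17, 2) → (18, 20)) = C(19, 17) · C(19, 1) = 171 · 19 = 3249. Avoidance count = 33578000610 − 3249 = 33577997361.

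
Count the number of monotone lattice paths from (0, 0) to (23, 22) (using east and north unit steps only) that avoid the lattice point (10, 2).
Number of paths = 4078886378760

Total paths from (0, 0) to (23, 22): C(45, 23) = 4116715363800. Paths through (10, 2): (paths (0, 0) → (10, 2)) × (paths (10, 2) → (23, 22)) = C(12, 10) · C(33, 13) = 66 · 573166440 = 37828985040. Avoidance count = 4116715363800 − 37828985040 = 4078886378760.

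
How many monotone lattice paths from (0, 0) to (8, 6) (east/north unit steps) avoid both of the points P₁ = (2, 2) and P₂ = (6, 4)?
Number of paths = 1023

Inclusion–exclusion. Total paths: C(14, 8) = 3003. Through P₁: C(4, 2)·C(10, 6) = 1260. Through P₂: C(10, 6)·C(4, 2) = 1260. Since P₁ is strictly southwest of P₂, a monotone path through both must visit P₁ then P₂; paths through both = C(4, 2)·C(6, 4)·C(4, 2) = 540. Avoid both = 3003 − 1260 − 1260 + 540 = 1023.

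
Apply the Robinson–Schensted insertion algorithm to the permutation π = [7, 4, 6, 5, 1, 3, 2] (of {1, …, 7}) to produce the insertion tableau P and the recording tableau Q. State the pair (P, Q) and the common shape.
P = [1, 2] / [3, 5] / [4] / [6] / [7];  Q = [1, 3] / [2, 6] / [4] / [5] / [7];  common shape = (2, 2, 1, 1, 1)

Row-insert the values π_1, π_2, … into P one at a time, bumping the leftmost entry strictly greater than the inserted value down to the next row. The recording tableau Q records, in position (i, j), the step at which that cell was added to P.
  Insert 7 (step 1): P = [7];  Q = [1]
  Insert 4 (step 2): P = [4] / [7];  Q = [1] / [2]
  Insert 6 (step 3): P = [4, 6] / [7];  Q = [1, 3] / [2]
  Insert 5 (step 4): P = [4, 5] / [6] / [7];  Q = [1, 3] / [2] / [4]
  Insert 1 (step 5): P = [1, 5] / [4] / [6] / [7];  Q = [1, 3] / [2] / [4] / [5]
  Insert 3 (step 6): P = [1, 3] / [4, 5] / [6] / [7];  Q = [1, 3] / [2, 6] / [4] / [5]
  Insert 2 (step 7): P = [1, 2] / [3, 5] / [4] / [6] / [7];  Q = [1, 3] / [2, 6] / [4] / [5] / [7]
Final shape: (2, 2, 1, 1, 1).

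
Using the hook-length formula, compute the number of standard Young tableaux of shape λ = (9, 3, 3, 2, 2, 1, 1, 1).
# SYT of shape (9, 3, 3, 2, 2, 1, 1, 1) = 871355485

Hook-length formula: f^λ = n! / Π hook(c), product over all cells c of the Young diagram. For λ = (9, 3, 3, 2, 2, 1, 1, 1), n = 22 boxes. Hook lengths by row (left-to-right, top-to-bottom): [16, 12, 9, 6, 5, 4, 3, 2, 1]; [9, 5, 2]; [8, 4, 1]; [6, 2]; [5, 1]; [3]; [2]; [1]. Product of hooks = 1289945088000. So f^λ = 22! / 1289945088000 = 1124000727777607680000 / 1289945088000 = 871355485.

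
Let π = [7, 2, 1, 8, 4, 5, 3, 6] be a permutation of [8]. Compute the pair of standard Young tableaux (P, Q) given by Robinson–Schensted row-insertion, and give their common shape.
P = [1, 3, 5, 6] / [2, 4] / [7, 8];  Q = [1, 4, 6, 8] / [2, 5] / [3, 7];  common shape = (4, 2, 2)

Row-insert the values π_1, π_2, … into P one at a time, bumping the leftmost entry strictly greater than the inserted value down to the next row. The recording tableau Q records, in position (i, j), the step at which that cell was added to P.
  Insert 7 (step 1): P = [7];  Q = [1]
  Insert 2 (step 2): P = [2] / [7];  Q = [1] / [2]
  Insert 1 (step 3): P = [1] / [2] / [7];  Q = [1] / [2] / [3]
  Insert 8 (step 4): P = [1, 8] / [2] / [7];  Q = [1, 4] / [2] / [3]
  Insert 4 (step 5): P = [1, 4] / [2, 8] / [7];  Q = [1, 4] / [2, 5] / [3]
  Insert 5 (step 6): P = [1, 4, 5] / [2, 8] / [7];  Q = [1, 4, 6] / [2, 5] / [3]
  Insert 3 (step 7): P = [1, 3, 5] / [2, 4] / [7, 8];  Q = [1, 4, 6] / [2, 5] / [3, 7]
  Insert 6 (step 8): P = [1, 3, 5, 6] / [2, 4] / [7, 8];  Q = [1, 4, 6, 8] / [2, 5] / [3, 7]
Final shape: (4, 2, 2).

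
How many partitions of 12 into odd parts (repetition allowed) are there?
p_odd(12) = 15

Partitions of 12 using only odd parts 1, 3, 5, …: 11+1, 9+3, 9+1+1+1, 7+5, 7+3+1+1, 7+1+1+1+1+1, 5+5+1+1, 5+3+3+1, 5+3+1+1+1+1, 5+1+1+1+1+1+1+1, 3+3+3+3, 3+3+3+1+1+1, 3+3+1+1+1+1+1+1, 3+1+1+1+1+1+1+1+1+1, 1+1+1+1+1+1+1+1+1+1+1+1. There are 15. (Euler: this equals q(12), the number of distinct-part partitions.)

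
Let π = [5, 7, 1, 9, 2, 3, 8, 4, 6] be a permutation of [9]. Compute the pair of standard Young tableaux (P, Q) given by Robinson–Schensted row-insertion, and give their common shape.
P = [1, 2, 3, 4, 6] / [5, 7, 8] / [9];  Q = [1, 2, 4, 7, 9] / [3, 5, 6] / [8];  common shape = (5, 3, 1)

Row-insert the values π_1, π_2, … into P one at a time, bumping the leftmost entry strictly greater than the inserted value down to the next row. The recording tableau Q records, in position (i, j), the step at which that cell was added to P.
  Insert 5 (step 1): P = [5];  Q = [1]
  Insert 7 (step 2): P = [5, 7];  Q = [1, 2]
  Insert 1 (step 3): P = [1, 7] / [5];  Q = [1, 2] / [3]
  Insert 9 (step 4): P = [1, 7, 9] / [5];  Q = [1, 2, 4] / [3]
  Insert 2 (step 5): P = [1, 2, 9] / [5, 7];  Q = [1, 2, 4] / [3, 5]
  Insert 3 (step 6): P = [1, 2, 3] / [5, 7, 9];  Q = [1, 2, 4] / [3, 5, 6]
  Insert 8 (step 7): P = [1, 2, 3, 8] / [5, 7, 9];  Q = [1, 2, 4, 7] / [3, 5, 6]
  Insert 4 (step 8): P = [1, 2, 3, 4] / [5, 7, 8] / [9];  Q = [1, 2, 4, 7] / [3, 5, 6] / [8]
  Insert 6 (step 9): P = [1, 2, 3, 4, 6] / [5, 7, 8] / [9];  Q = [1, 2, 4, 7, 9] / [3, 5, 6] / [8]
Final shape: (5, 3, 1).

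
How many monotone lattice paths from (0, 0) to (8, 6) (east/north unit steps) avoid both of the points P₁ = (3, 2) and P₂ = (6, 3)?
Number of paths = 1303

Inclusion–exclusion. Total paths: C(14, 8) = 3003. Through P₁: C(5, 3)·C(9, 5) = 1260. Through P₂: C(9, 6)·C(5, 2) = 840. Since P₁ is strictly southwest of P₂, a monotone path through both must visit P₁ then P₂; paths through both = C(5, 3)·C(4, 3)·C(5, 2) = 400. Avoid both = 3003 − 1260 − 840 + 400 = 1303.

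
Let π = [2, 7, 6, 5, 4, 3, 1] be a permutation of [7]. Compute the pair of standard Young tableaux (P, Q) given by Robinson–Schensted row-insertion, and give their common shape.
P = [1, 3] / [2] / [4] / [5] / [6] / [7];  Q = [1, 2] / [3] / [4] / [5] / [6] / [7];  common shape = (2, 1, 1, 1, 1, 1)

Row-insert the values π_1, π_2, … into P one at a time, bumping the leftmost entry strictly greater than the inserted value down to the next row. The recording tableau Q records, in position (i, j), the step at which that cell was added to P.
  Insert 2 (step 1): P = [2];  Q = [1]
  Insert 7 (step 2): P = [2, 7];  Q = [1, 2]
  Insert 6 (step 3): P = [2, 6] / [7];  Q = [1, 2] / [3]
  Insert 5 (step 4): P = [2, 5] / [6] / [7];  Q = [1, 2] / [3] / [4]
  Insert 4 (step 5): P = [2, 4] / [5] / [6] / [7];  Q = [1, 2] / [3] / [4] / [5]
  Insert 3 (step 6): P = [2, 3] / [4] / [5] / [6] / [7];  Q = [1, 2] / [3] / [4] / [5] / [6]
  Insert 1 (step 7): P = [1, 3] / [2] / [4] / [5] / [6] / [7];  Q = [1, 2] / [3] / [4] / [5] / [6] / [7]
Final shape: (2, 1, 1, 1, 1, 1).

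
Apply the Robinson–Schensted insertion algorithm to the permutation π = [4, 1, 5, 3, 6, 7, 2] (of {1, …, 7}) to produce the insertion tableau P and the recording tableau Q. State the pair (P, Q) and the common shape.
P = [1, 2, 6, 7] / [3, 5] / [4];  Q = [1, 3, 5, 6] / [2, 4] / [7];  common shape = (4, 2, 1)

Row-insert the values π_1, π_2, … into P one at a time, bumping the leftmost entry strictly greater than the inserted value down to the next row. The recording tableau Q records, in position (i, j), the step at which that cell was added to P.
  Insert 4 (step 1): P = [4];  Q = [1]
  Insert 1 (step 2): P = [1] / [4];  Q = [1] / [2]
  Insert 5 (step 3): P = [1, 5] / [4];  Q = [1, 3] / [2]
  Insert 3 (step 4): P = [1, 3] / [4, 5];  Q = [1, 3] / [2, 4]
  Insert 6 (step 5): P = [1, 3, 6] / [4, 5];  Q = [1, 3, 5] / [2, 4]
  Insert 7 (step 6): P = [1, 3, 6, 7] / [4, 5];  Q = [1, 3, 5, 6] / [2, 4]
  Insert 2 (step 7): P = [1, 2, 6, 7] / [3, 5] / [4];  Q = [1, 3, 5, 6] / [2, 4] / [7]
Final shape: (4, 2, 1).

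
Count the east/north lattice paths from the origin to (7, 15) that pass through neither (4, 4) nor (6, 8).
Number of paths = 129440

Inclusion–exclusion. Total paths: C(22, 7) = 170544. Through P₁: C(8, 4)·C(14, 3) = 25480. Through P₂: C(14, 6)·C(8, 1) = 24024. Since P₁ is strictly southwest of P₂, a monotone path through both must visit P₁ then P₂; paths through both = C(8, 4)·C(6, 2)·C(8, 1) = 8400. Avoid both = 170544 − 25480 − 24024 + 8400 = 129440.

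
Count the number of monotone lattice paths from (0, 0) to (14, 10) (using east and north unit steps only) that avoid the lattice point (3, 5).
Number of paths = 1716648

Total paths from (0, 0) to (14, 10): C(24, 14) = 1961256. Paths through (3, 5): (paths (0, 0) → (3, 5)) × (paths (3, 5) → (14, 10)) = C(8, 3) · C(16, 11) = 56 · 4368 = 244608. Avoidance count = 1961256 − 244608 = 1716648.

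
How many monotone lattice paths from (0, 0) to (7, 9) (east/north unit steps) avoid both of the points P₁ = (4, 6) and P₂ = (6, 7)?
Number of paths = 3982

Inclusion–exclusion. Total paths: C(16, 7) = 11440. Through P₁: C(10, 4)·C(6, 3) = 4200. Through P₂: C(13, 6)·C(3, 1) = 5148. Since P₁ is strictly southwest of P₂, a monotone path through both must visit P₁ then P₂; paths through both = C(10, 4)·C(3, 2)·C(3, 1) = 1890. Avoid both = 11440 − 4200 − 5148 + 1890 = 3982.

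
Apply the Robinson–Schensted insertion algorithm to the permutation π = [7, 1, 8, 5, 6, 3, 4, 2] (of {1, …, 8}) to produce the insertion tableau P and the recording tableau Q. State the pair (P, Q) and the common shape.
P = [1, 2, 4] / [3, 6] / [5, 8] / [7];  Q = [1, 3, 5] / [2, 4] / [6, 7] / [8];  common shape = (3, 2, 2, 1)

Row-insert the values π_1, π_2, … into P one at a time, bumping the leftmost entry strictly greater than the inserted value down to the next row. The recording tableau Q records, in position (i, j), the step at which that cell was added to P.
  Insert 7 (step 1): P = [7];  Q = [1]
  Insert 1 (step 2): P = [1] / [7];  Q = [1] / [2]
  Insert 8 (step 3): P = [1, 8] / [7];  Q = [1, 3] / [2]
  Insert 5 (step 4): P = [1, 5] / [7, 8];  Q = [1, 3] / [2, 4]
  Insert 6 (step 5): P = [1, 5, 6] / [7, 8];  Q = [1, 3, 5] / [2, 4]
  Insert 3 (step 6): P = [1, 3, 6] / [5, 8] / [7];  Q = [1, 3, 5] / [2, 4] / [6]
  Insert 4 (step 7): P = [1, 3, 4] / [5, 6] / [7, 8];  Q = [1, 3, 5] / [2, 4] / [6, 7]
  Insert 2 (step 8): P = [1, 2, 4] / [3, 6] / [5, 8] / [7];  Q = [1, 3, 5] / [2, 4] / [6, 7] / [8]
Final shape: (3, 2, 2, 1).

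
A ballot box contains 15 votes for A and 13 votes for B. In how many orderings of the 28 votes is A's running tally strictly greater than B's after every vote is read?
Strict-lead orderings = 2674440

Total orderings of the 28 votes with 15 for A: C(28, 15) = 37442160. By the Bertrand ballot formula (Cycle Lemma / reflection principle), the number of orderings in which A is strictly ahead of B throughout is (p − q)/(p + q) · C(p + q, p) = (15 − 13)/(15 + 13) · 37442160 = 2674440.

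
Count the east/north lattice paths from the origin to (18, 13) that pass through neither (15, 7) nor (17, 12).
Number of paths = 95298357

Inclusion–exclusion. Total paths: C(31, 18) = 206253075. Through P₁: C(22, 15)·C(9, 3) = 14325696. Through P₂: C(29, 17)·C(2, 1) = 103791870. Since P₁ is strictly southwest of P₂, a monotone path through both must visit P₁ then P₂; paths through both = C(22, 15)·C(7, 2)·C(2, 1) = 7162848. Avoid both = 206253075 − 14325696 − 103791870 + 7162848 = 95298357.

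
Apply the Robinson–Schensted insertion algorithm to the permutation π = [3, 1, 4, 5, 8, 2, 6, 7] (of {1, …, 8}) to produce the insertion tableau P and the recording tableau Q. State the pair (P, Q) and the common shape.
P = [1, 2, 5, 6, 7] / [3, 4, 8];  Q = [1, 3, 4, 5, 8] / [2, 6, 7];  common shape = (5, 3)

Row-insert the values π_1, π_2, … into P one at a time, bumping the leftmost entry strictly greater than the inserted value down to the next row. The recording tableau Q records, in position (i, j), the step at which that cell was added to P.
  Insert 3 (step 1): P = [3];  Q = [1]
  Insert 1 (step 2): P = [1] / [3];  Q = [1] / [2]
  Insert 4 (step 3): P = [1, 4] / [3];  Q = [1, 3] / [2]
  Insert 5 (step 4): P = [1, 4, 5] / [3];  Q = [1, 3, 4] / [2]
  Insert 8 (step 5): P = [1, 4, 5, 8] / [3];  Q = [1, 3, 4, 5] / [2]
  Insert 2 (step 6): P = [1, 2, 5, 8] / [3, 4];  Q = [1, 3, 4, 5] / [2, 6]
  Insert 6 (step 7): P = [1, 2, 5, 6] / [3, 4, 8];  Q = [1, 3, 4, 5] / [2, 6, 7]
  Insert 7 (step 8): P = [1, 2, 5, 6, 7] / [3, 4, 8];  Q = [1, 3, 4, 5, 8] / [2, 6, 7]
Final shape: (5, 3).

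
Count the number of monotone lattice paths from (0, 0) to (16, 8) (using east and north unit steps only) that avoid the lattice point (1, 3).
Number of paths = 673455

Total paths from (0, 0) to (16, 8): C(24, 16) = 735471. Paths through (1, 3): (paths (0, 0) → (1, 3)) × (paths (1, 3) → (16, 8)) = C(4, 1) · C(20, 15) = 4 · 15504 = 62016. Avoidance count = 735471 − 62016 = 673455.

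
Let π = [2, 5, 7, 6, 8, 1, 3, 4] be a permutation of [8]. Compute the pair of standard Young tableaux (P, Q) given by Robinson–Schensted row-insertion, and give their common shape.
P = [1, 3, 4, 8] / [2, 5, 6] / [7];  Q = [1, 2, 3, 5] / [4, 7, 8] / [6];  common shape = (4, 3, 1)

Row-insert the values π_1, π_2, … into P one at a time, bumping the leftmost entry strictly greater than the inserted value down to the next row. The recording tableau Q records, in position (i, j), the step at which that cell was added to P.
  Insert 2 (step 1): P = [2];  Q = [1]
  Insert 5 (step 2): P = [2, 5];  Q = [1, 2]
  Insert 7 (step 3): P = [2, 5, 7];  Q = [1, 2, 3]
  Insert 6 (step 4): P = [2, 5, 6] / [7];  Q = [1, 2, 3] / [4]
  Insert 8 (step 5): P = [2, 5, 6, 8] / [7];  Q = [1, 2, 3, 5] / [4]
  Insert 1 (step 6): P = [1, 5, 6, 8] / [2] / [7];  Q = [1, 2, 3, 5] / [4] / [6]
  Insert 3 (step 7): P = [1, 3, 6, 8] / [2, 5] / [7];  Q = [1, 2, 3, 5] / [4, 7] / [6]
  Insert 4 (step 8): P = [1, 3, 4, 8] / [2, 5, 6] / [7];  Q = [1, 2, 3, 5] / [4, 7, 8] / [6]
Final shape: (4, 3, 1).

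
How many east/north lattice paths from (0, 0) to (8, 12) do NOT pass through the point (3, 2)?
Number of paths = 95940

Total paths from (0, 0) to (8, 12): C(20, 8) = 125970. Paths through (3, 2): (paths (0, 0) → (3, 2)) × (paths (3, 2) → (8, 12)) = C(5, 3) · C(15, 5) = 10 · 3003 = 30030. Avoidance count = 125970 − 30030 = 95940.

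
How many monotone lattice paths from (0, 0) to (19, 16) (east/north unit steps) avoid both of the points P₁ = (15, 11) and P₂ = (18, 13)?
Number of paths = 2570466890

Inclusion–exclusion. Total paths: C(35, 19) = 4059928950. Through P₁: C(26, 15)·C(9, 4) = 973496160. Through P₂: C(31, 18)·C(4, 1) = 825012300. Since P₁ is strictly southwest of P₂, a monotone path through both must visit P₁ then P₂; paths through both = C(26, 15)·C(5, 3)·C(4, 1) = 309046400. Avoid both = 4059928950 − 973496160 − 825012300 + 309046400 = 2570466890.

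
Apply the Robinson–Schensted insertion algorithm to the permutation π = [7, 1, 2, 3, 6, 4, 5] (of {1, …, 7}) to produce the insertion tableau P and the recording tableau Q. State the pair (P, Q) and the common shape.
P = [1, 2, 3, 4, 5] / [6] / [7];  Q = [1, 3, 4, 5, 7] / [2] / [6];  common shape = (5, 1, 1)

Row-insert the values π_1, π_2, … into P one at a time, bumping the leftmost entry strictly greater than the inserted value down to the next row. The recording tableau Q records, in position (i, j), the step at which that cell was added to P.
  Insert 7 (step 1): P = [7];  Q = [1]
  Insert 1 (step 2): P = [1] / [7];  Q = [1] / [2]
  Insert 2 (step 3): P = [1, 2] / [7];  Q = [1, 3] / [2]
  Insert 3 (step 4): P = [1, 2, 3] / [7];  Q = [1, 3, 4] / [2]
  Insert 6 (step 5): P = [1, 2, 3, 6] / [7];  Q = [1, 3, 4, 5] / [2]
  Insert 4 (step 6): P = [1, 2, 3, 4] / [6] / [7];  Q = [1, 3, 4, 5] / [2] / [6]
  Insert 5 (step 7): P = [1, 2, 3, 4, 5] / [6] / [7];  Q = [1, 3, 4, 5, 7] / [2] / [6]
Final shape: (5, 1, 1).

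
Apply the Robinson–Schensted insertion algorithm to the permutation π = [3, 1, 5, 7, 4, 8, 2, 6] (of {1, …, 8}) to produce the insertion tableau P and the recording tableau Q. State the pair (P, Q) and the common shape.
P = [1, 2, 6, 8] / [3, 4, 7] / [5];  Q = [1, 3, 4, 6] / [2, 5, 8] / [7];  common shape = (4, 3, 1)

Row-insert the values π_1, π_2, … into P one at a time, bumping the leftmost entry strictly greater than the inserted value down to the next row. The recording tableau Q records, in position (i, j), the step at which that cell was added to P.
  Insert 3 (step 1): P = [3];  Q = [1]
  Insert 1 (step 2): P = [1] / [3];  Q = [1] / [2]
  Insert 5 (step 3): P = [1, 5] / [3];  Q = [1, 3] / [2]
  Insert 7 (step 4): P = [1, 5, 7] / [3];  Q = [1, 3, 4] / [2]
  Insert 4 (step 5): P = [1, 4, 7] / [3, 5];  Q = [1, 3, 4] / [2, 5]
  Insert 8 (step 6): P = [1, 4, 7, 8] / [3, 5];  Q = [1, 3, 4, 6] / [2, 5]
  Insert 2 (step 7): P = [1, 2, 7, 8] / [3, 4] / [5];  Q = [1, 3, 4, 6] / [2, 5] / [7]
  Insert 6 (step 8): P = [1, 2, 6, 8] / [3, 4, 7] / [5];  Q = [1, 3, 4, 6] / [2, 5, 8] / [7]
Final shape: (4, 3, 1).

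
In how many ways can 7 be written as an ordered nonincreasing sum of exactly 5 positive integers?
p(7, 5 parts) = 2

Partitions of n into exactly k parts ↔ partitions of n − k into at most k parts (subtract 1 from each part). For n = 7, k = 5, the partitions are: 3+1+1+1+1, 2+2+1+1+1. Count = 2.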